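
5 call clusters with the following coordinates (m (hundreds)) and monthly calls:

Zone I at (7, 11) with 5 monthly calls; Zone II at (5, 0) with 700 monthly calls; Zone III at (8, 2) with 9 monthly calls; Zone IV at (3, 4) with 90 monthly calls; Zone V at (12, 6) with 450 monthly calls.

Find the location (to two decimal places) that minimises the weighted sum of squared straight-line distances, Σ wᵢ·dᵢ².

The minimiser of Σwᵢ‖p−pᵢ‖² is the weighted centroid p* = (Σwᵢpᵢ)/(Σwᵢ).
Σwᵢ = 1254.
Σwᵢxᵢ = 5·7 + 700·5 + 9·8 + 90·3 + 450·12 = 9277.
Σwᵢyᵢ = 5·11 + 700·0 + 9·2 + 90·4 + 450·6 = 3133.
x* = 9277/1254 = 7.40, y* = 3133/1254 = 2.50.

(7.40, 2.50)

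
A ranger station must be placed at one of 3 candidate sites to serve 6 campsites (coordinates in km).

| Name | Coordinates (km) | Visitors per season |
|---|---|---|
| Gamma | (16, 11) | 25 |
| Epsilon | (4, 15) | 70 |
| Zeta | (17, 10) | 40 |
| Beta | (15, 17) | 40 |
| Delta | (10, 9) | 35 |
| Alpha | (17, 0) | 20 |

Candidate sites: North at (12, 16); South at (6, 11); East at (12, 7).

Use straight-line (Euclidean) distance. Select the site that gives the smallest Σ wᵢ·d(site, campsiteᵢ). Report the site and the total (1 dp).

Total weighted distance at each candidate:
  North (12, 16): total = 1753.4
  South (6, 11): total = 1905.2
  East (12, 7): total = 1855.3
Minimum is at North with total 1753.4 km.

North, total 1753.4 km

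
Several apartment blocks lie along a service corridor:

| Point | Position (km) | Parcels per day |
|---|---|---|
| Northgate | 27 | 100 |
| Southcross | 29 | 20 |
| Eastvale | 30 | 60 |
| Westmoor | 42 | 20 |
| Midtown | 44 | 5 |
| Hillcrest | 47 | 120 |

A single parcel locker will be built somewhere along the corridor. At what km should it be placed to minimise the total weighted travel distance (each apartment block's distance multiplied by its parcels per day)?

x = 30

For a sum of weighted absolute distances on a line, the optimum is the weighted median (not the mean). Total weight W = 325; half-weight = 162.5.
Sort by position and accumulate weight:
  km 27 (Northgate, w=100) → cum 100
  km 29 (Southcross, w=20) → cum 120
  km 30 (Eastvale, w=60) → cum 180  ≥ 162.5 → median here
  km 42 (Westmoor, w=20) → cum 200
  km 44 (Midtown, w=5) → cum 205
  km 47 (Hillcrest, w=120) → cum 325
Optimal location: km 30.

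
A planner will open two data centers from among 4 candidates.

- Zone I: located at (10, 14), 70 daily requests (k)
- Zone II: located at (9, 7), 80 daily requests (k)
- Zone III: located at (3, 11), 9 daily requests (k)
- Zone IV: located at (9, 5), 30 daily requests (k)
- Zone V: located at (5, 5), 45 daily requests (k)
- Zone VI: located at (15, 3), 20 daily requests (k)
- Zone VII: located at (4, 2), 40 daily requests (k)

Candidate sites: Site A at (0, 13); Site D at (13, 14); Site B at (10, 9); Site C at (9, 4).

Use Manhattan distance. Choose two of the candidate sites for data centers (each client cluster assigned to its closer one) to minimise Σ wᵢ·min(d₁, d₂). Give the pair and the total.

Evaluate every pair (each demand assigned to the nearer of the two):
  {Site D, Site C}: total = 1242
  {Site B, Site C}: total = 1346
  {Site A, Site C}: total = 1730
  {Site D, Site B}: total = 1826
  {Site A, Site B}: total = 1930
  {Site A, Site D}: total = 2970
Best pair: {Site D, Site C} with total 1242.

{Site D, Site C}, total 1242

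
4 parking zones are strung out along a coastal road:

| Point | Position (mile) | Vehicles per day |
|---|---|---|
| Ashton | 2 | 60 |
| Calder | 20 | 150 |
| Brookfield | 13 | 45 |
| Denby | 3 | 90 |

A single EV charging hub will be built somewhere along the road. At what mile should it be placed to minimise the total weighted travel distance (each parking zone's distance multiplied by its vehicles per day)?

x = 13

For a sum of weighted absolute distances on a line, the optimum is the weighted median (not the mean). Total weight W = 345; half-weight = 172.5.
Sort by position and accumulate weight:
  mile 2 (Ashton, w=60) → cum 60
  mile 3 (Denby, w=90) → cum 150
  mile 13 (Brookfield, w=45) → cum 195  ≥ 172.5 → median here
  mile 20 (Calder, w=150) → cum 345
Optimal location: mile 13.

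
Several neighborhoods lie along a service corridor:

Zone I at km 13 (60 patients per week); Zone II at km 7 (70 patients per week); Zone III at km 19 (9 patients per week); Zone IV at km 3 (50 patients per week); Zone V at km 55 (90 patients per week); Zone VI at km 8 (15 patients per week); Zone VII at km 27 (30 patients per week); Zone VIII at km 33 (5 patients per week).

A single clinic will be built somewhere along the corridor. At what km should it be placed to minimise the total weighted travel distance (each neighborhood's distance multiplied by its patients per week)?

For a sum of weighted absolute distances on a line, the optimum is the weighted median (not the mean). Total weight W = 329; half-weight = 164.5.
Sort by position and accumulate weight:
  km 3 (Zone IV, w=50) → cum 50
  km 7 (Zone II, w=70) → cum 120
  km 8 (Zone VI, w=15) → cum 135
  km 13 (Zone I, w=60) → cum 195  ≥ 164.5 → median here
  km 19 (Zone III, w=9) → cum 204
  km 27 (Zone VII, w=30) → cum 234
  km 33 (Zone VIII, w=5) → cum 239
  km 55 (Zone V, w=90) → cum 329
Optimal location: km 13.

x = 13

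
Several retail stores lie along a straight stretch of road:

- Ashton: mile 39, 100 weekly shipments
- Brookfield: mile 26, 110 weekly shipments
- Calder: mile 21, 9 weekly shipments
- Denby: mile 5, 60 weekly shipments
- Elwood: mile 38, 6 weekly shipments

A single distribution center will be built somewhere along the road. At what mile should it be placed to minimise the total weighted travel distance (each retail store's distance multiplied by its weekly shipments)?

x = 26

For a sum of weighted absolute distances on a line, the optimum is the weighted median (not the mean). Total weight W = 285; half-weight = 142.5.
Sort by position and accumulate weight:
  mile 5 (Denby, w=60) → cum 60
  mile 21 (Calder, w=9) → cum 69
  mile 26 (Brookfield, w=110) → cum 179  ≥ 142.5 → median here
  mile 38 (Elwood, w=6) → cum 185
  mile 39 (Ashton, w=100) → cum 285
Optimal location: mile 26.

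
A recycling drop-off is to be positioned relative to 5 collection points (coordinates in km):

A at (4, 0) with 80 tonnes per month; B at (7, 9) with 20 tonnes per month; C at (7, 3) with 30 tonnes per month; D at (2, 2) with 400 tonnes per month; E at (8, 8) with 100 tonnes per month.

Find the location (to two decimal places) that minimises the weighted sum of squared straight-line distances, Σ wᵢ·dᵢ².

(3.60, 2.97)

The minimiser of Σwᵢ‖p−pᵢ‖² is the weighted centroid p* = (Σwᵢpᵢ)/(Σwᵢ).
Σwᵢ = 630.
Σwᵢxᵢ = 80·4 + 20·7 + 30·7 + 400·2 + 100·8 = 2270.
Σwᵢyᵢ = 80·0 + 20·9 + 30·3 + 400·2 + 100·8 = 1870.
x* = 2270/630 = 3.60, y* = 1870/630 = 2.97.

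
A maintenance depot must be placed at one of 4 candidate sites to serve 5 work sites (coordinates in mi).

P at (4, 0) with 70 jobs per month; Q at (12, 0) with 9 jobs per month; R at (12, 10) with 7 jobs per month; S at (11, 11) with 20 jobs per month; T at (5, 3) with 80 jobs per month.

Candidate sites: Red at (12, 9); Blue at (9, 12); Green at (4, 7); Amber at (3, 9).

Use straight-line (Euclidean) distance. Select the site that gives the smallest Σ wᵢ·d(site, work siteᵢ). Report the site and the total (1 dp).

Green, total 1136.6 mi

Total weighted distance at each candidate:
  Red (12, 9): total = 1713.2
  Blue (9, 12): total = 1879.2
  Green (4, 7): total = 1136.6
  Amber (3, 9): total = 1482.7
Minimum is at Green with total 1136.6 mi.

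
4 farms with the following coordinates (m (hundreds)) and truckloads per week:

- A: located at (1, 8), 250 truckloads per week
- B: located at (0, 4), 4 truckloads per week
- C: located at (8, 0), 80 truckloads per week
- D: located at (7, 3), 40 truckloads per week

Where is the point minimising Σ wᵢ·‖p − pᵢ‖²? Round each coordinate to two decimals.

The minimiser of Σwᵢ‖p−pᵢ‖² is the weighted centroid p* = (Σwᵢpᵢ)/(Σwᵢ).
Σwᵢ = 374.
Σwᵢxᵢ = 250·1 + 4·0 + 80·8 + 40·7 = 1170.
Σwᵢyᵢ = 250·8 + 4·4 + 80·0 + 40·3 = 2136.
x* = 1170/374 = 3.13, y* = 2136/374 = 5.71.

(3.13, 5.71)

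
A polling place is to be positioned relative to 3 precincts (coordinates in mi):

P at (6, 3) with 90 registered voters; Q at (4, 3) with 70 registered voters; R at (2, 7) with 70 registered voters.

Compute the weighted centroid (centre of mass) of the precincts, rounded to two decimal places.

(4.17, 4.22)

The minimiser of Σwᵢ‖p−pᵢ‖² is the weighted centroid p* = (Σwᵢpᵢ)/(Σwᵢ).
Σwᵢ = 230.
Σwᵢxᵢ = 90·6 + 70·4 + 70·2 = 960.
Σwᵢyᵢ = 90·3 + 70·3 + 70·7 = 970.
x* = 960/230 = 4.17, y* = 970/230 = 4.22.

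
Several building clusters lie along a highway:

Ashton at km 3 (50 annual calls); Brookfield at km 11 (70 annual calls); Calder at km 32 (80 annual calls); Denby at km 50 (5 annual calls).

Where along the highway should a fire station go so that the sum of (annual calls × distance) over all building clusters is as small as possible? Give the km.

x = 11

For a sum of weighted absolute distances on a line, the optimum is the weighted median (not the mean). Total weight W = 205; half-weight = 102.5.
Sort by position and accumulate weight:
  km 3 (Ashton, w=50) → cum 50
  km 11 (Brookfield, w=70) → cum 120  ≥ 102.5 → median here
  km 32 (Calder, w=80) → cum 200
  km 50 (Denby, w=5) → cum 205
Optimal location: km 11.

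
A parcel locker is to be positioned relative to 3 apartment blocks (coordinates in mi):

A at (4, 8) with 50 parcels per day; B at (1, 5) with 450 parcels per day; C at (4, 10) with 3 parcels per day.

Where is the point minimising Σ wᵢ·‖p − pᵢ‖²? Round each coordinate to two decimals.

(1.32, 5.33)

The minimiser of Σwᵢ‖p−pᵢ‖² is the weighted centroid p* = (Σwᵢpᵢ)/(Σwᵢ).
Σwᵢ = 503.
Σwᵢxᵢ = 50·4 + 450·1 + 3·4 = 662.
Σwᵢyᵢ = 50·8 + 450·5 + 3·10 = 2680.
x* = 662/503 = 1.32, y* = 2680/503 = 5.33.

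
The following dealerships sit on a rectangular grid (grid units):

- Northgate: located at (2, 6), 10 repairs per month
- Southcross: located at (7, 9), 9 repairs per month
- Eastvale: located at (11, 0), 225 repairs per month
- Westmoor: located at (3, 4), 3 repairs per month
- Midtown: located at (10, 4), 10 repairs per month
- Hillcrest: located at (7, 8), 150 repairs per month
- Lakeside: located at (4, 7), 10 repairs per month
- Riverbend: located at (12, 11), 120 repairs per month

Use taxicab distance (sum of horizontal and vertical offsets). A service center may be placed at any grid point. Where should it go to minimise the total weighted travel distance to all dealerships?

(11, 8)

Manhattan distance separates: Σwᵢ(|x−xᵢ|+|y−yᵢ|) = Σwᵢ|x−xᵢ| + Σwᵢ|y−yᵢ|, so x and y are optimised independently as 1-D weighted medians.
Total weight W = 537; half = 268.5.
x-coordinate, sorted with cumulative weight:
  x=2 (Northgate, w=10) cum 10
  x=3 (Westmoor, w=3) cum 13
  x=4 (Lakeside, w=10) cum 23
  x=7 (Southcross, w=9) cum 32
  x=7 (Hillcrest, w=150) cum 182
  x=10 (Midtown, w=10) cum 192
  x=11 (Eastvale, w=225) cum 417  ← median
  x=12 (Riverbend, w=120) cum 537
⇒ x* = 11
y-coordinate, sorted with cumulative weight:
  y=0 (Eastvale, w=225) cum 225
  y=4 (Westmoor, w=3) cum 228
  y=4 (Midtown, w=10) cum 238
  y=6 (Northgate, w=10) cum 248
  y=7 (Lakeside, w=10) cum 258
  y=8 (Hillcrest, w=150) cum 408  ← median
  y=9 (Southcross, w=9) cum 417
  y=11 (Riverbend, w=120) cum 537
⇒ y* = 8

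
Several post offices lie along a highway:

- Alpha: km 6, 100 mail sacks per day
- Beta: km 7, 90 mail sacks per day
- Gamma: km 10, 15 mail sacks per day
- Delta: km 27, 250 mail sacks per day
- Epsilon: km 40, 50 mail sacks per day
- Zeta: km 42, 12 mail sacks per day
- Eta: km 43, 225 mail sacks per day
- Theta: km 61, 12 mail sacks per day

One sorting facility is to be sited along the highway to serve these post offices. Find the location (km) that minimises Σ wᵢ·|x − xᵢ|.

x = 27

For a sum of weighted absolute distances on a line, the optimum is the weighted median (not the mean). Total weight W = 754; half-weight = 377.
Sort by position and accumulate weight:
  km 6 (Alpha, w=100) → cum 100
  km 7 (Beta, w=90) → cum 190
  km 10 (Gamma, w=15) → cum 205
  km 27 (Delta, w=250) → cum 455  ≥ 377 → median here
  km 40 (Epsilon, w=50) → cum 505
  km 42 (Zeta, w=12) → cum 517
  km 43 (Eta, w=225) → cum 742
  km 61 (Theta, w=12) → cum 754
Optimal location: km 27.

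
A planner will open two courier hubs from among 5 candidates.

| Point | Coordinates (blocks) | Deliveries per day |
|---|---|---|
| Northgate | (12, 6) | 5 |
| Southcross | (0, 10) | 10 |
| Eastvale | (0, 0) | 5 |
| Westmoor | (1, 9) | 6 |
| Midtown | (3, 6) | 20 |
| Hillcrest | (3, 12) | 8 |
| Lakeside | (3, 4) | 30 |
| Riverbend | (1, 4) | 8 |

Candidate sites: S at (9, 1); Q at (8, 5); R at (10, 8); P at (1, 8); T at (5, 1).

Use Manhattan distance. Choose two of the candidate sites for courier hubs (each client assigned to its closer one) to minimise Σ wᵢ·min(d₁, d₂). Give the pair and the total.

{P, T}, total 436

Evaluate every pair (each demand assigned to the nearer of the two):
  {P, T}: total = 436
  {R, P}: total = 441
  {Q, P}: total = 446
  {S, P}: total = 461
  {R, T}: total = 664
  {Q, T}: total = 673
  {Q, R}: total = 717
  {S, Q}: total = 731
  {S, T}: total = 732
  {S, R}: total = 876
Best pair: {P, T} with total 436.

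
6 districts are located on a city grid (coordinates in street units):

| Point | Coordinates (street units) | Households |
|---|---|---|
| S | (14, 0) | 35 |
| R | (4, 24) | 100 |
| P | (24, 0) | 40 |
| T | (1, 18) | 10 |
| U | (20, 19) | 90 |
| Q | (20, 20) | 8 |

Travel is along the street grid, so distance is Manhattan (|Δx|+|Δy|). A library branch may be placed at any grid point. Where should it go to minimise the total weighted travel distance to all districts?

Manhattan distance separates: Σwᵢ(|x−xᵢ|+|y−yᵢ|) = Σwᵢ|x−xᵢ| + Σwᵢ|y−yᵢ|, so x and y are optimised independently as 1-D weighted medians.
Total weight W = 283; half = 141.5.
x-coordinate, sorted with cumulative weight:
  x=1 (T, w=10) cum 10
  x=4 (R, w=100) cum 110
  x=14 (S, w=35) cum 145  ← median
  x=20 (U, w=90) cum 235
  x=20 (Q, w=8) cum 243
  x=24 (P, w=40) cum 283
⇒ x* = 14
y-coordinate, sorted with cumulative weight:
  y=0 (S, w=35) cum 35
  y=0 (P, w=40) cum 75
  y=18 (T, w=10) cum 85
  y=19 (U, w=90) cum 175  ← median
  y=20 (Q, w=8) cum 183
  y=24 (R, w=100) cum 283
⇒ y* = 19

(14, 19)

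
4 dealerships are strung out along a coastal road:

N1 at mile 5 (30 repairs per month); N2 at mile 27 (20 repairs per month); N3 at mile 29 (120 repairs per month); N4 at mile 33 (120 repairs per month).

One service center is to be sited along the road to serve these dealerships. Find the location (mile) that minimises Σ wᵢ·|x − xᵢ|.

For a sum of weighted absolute distances on a line, the optimum is the weighted median (not the mean). Total weight W = 290; half-weight = 145.
Sort by position and accumulate weight:
  mile 5 (N1, w=30) → cum 30
  mile 27 (N2, w=20) → cum 50
  mile 29 (N3, w=120) → cum 170  ≥ 145 → median here
  mile 33 (N4, w=120) → cum 290
Optimal location: mile 29.

x = 29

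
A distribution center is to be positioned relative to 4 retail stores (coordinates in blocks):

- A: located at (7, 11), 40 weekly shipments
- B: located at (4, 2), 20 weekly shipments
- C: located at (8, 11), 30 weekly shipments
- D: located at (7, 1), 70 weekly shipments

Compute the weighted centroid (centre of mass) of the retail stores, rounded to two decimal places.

(6.81, 5.50)

The minimiser of Σwᵢ‖p−pᵢ‖² is the weighted centroid p* = (Σwᵢpᵢ)/(Σwᵢ).
Σwᵢ = 160.
Σwᵢxᵢ = 40·7 + 20·4 + 30·8 + 70·7 = 1090.
Σwᵢyᵢ = 40·11 + 20·2 + 30·11 + 70·1 = 880.
x* = 1090/160 = 6.81, y* = 880/160 = 5.50.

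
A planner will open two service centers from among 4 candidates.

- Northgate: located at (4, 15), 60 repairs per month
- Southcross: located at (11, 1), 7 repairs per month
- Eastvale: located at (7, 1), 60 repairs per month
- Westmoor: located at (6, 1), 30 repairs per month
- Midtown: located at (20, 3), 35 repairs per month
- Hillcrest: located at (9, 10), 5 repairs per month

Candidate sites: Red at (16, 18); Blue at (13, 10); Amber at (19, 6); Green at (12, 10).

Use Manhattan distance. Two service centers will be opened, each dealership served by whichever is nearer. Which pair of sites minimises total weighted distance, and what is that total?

Evaluate every pair (each demand assigned to the nearer of the two):
  {Amber, Green}: total = 2295
  {Blue, Amber}: total = 2457
  {Blue, Green}: total = 2645
  {Red, Green}: total = 2680
  {Red, Amber}: total = 2761
  {Red, Blue}: total = 2807
Best pair: {Amber, Green} with total 2295.

{Amber, Green}, total 2295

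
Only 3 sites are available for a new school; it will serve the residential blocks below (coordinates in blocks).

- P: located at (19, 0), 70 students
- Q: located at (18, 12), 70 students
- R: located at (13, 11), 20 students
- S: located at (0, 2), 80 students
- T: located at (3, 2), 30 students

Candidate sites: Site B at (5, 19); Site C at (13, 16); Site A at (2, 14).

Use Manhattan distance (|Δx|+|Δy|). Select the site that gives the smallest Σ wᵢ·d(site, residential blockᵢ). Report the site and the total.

Total weighted distance at each candidate:
  Site B (5, 19): total = 6360
  Site C (13, 16): total = 5150
  Site A (2, 14): total = 5220
Minimum is at Site C with total 5150 blocks.

Site C, total 5150 blocks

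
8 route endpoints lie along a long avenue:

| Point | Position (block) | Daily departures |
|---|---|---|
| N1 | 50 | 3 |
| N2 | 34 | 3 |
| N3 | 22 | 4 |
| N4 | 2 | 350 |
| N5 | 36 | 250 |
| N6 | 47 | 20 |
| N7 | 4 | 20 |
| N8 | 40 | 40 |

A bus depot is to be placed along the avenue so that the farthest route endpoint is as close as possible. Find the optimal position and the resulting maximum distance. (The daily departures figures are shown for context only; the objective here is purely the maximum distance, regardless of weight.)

The 1-center on a line is the midpoint of the two extreme points: leftmost at 2, rightmost at 50.
Optimal location = (2 + 50)/2 = 26; maximum distance = (50 − 2)/2 = 24.

location 26, max distance 24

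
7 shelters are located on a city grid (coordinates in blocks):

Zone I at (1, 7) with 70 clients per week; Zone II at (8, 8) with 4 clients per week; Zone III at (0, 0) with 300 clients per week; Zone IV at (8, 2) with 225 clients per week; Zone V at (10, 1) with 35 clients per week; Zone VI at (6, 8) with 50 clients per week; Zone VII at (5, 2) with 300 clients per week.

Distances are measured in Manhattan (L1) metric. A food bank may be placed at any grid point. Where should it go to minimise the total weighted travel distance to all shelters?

Manhattan distance separates: Σwᵢ(|x−xᵢ|+|y−yᵢ|) = Σwᵢ|x−xᵢ| + Σwᵢ|y−yᵢ|, so x and y are optimised independently as 1-D weighted medians.
Total weight W = 984; half = 492.
x-coordinate, sorted with cumulative weight:
  x=0 (Zone III, w=300) cum 300
  x=1 (Zone I, w=70) cum 370
  x=5 (Zone VII, w=300) cum 670  ← median
  x=6 (Zone VI, w=50) cum 720
  x=8 (Zone II, w=4) cum 724
  x=8 (Zone IV, w=225) cum 949
  x=10 (Zone V, w=35) cum 984
⇒ x* = 5
y-coordinate, sorted with cumulative weight:
  y=0 (Zone III, w=300) cum 300
  y=1 (Zone V, w=35) cum 335
  y=2 (Zone IV, w=225) cum 560  ← median
  y=2 (Zone VII, w=300) cum 860
  y=7 (Zone I, w=70) cum 930
  y=8 (Zone II, w=4) cum 934
  y=8 (Zone VI, w=50) cum 984
⇒ y* = 2

(5, 2)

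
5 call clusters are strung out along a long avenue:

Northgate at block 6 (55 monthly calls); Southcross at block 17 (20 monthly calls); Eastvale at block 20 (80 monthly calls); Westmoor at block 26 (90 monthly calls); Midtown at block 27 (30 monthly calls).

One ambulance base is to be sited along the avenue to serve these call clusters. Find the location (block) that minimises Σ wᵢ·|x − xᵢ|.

x = 20

For a sum of weighted absolute distances on a line, the optimum is the weighted median (not the mean). Total weight W = 275; half-weight = 137.5.
Sort by position and accumulate weight:
  block 6 (Northgate, w=55) → cum 55
  block 17 (Southcross, w=20) → cum 75
  block 20 (Eastvale, w=80) → cum 155  ≥ 137.5 → median here
  block 26 (Westmoor, w=90) → cum 245
  block 27 (Midtown, w=30) → cum 275
Optimal location: block 20.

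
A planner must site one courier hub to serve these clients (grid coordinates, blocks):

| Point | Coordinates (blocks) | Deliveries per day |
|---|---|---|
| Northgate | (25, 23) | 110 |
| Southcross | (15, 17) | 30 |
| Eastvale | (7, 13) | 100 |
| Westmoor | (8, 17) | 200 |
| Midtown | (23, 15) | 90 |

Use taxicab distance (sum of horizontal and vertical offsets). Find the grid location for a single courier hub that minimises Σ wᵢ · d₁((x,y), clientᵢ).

(8, 17)

Manhattan distance separates: Σwᵢ(|x−xᵢ|+|y−yᵢ|) = Σwᵢ|x−xᵢ| + Σwᵢ|y−yᵢ|, so x and y are optimised independently as 1-D weighted medians.
Total weight W = 530; half = 265.
x-coordinate, sorted with cumulative weight:
  x=7 (Eastvale, w=100) cum 100
  x=8 (Westmoor, w=200) cum 300  ← median
  x=15 (Southcross, w=30) cum 330
  x=23 (Midtown, w=90) cum 420
  x=25 (Northgate, w=110) cum 530
⇒ x* = 8
y-coordinate, sorted with cumulative weight:
  y=13 (Eastvale, w=100) cum 100
  y=15 (Midtown, w=90) cum 190
  y=17 (Southcross, w=30) cum 220
  y=17 (Westmoor, w=200) cum 420  ← median
  y=23 (Northgate, w=110) cum 530
⇒ y* = 17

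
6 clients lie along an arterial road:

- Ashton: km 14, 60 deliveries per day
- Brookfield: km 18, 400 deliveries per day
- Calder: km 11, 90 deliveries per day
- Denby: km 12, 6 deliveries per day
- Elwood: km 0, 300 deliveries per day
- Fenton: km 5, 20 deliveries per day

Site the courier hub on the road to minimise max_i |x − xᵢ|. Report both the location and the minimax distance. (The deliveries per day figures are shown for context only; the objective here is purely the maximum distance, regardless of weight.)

location 9, max distance 9

The 1-center on a line is the midpoint of the two extreme points: leftmost at 0, rightmost at 18.
Optimal location = (0 + 18)/2 = 9; maximum distance = (18 − 0)/2 = 9.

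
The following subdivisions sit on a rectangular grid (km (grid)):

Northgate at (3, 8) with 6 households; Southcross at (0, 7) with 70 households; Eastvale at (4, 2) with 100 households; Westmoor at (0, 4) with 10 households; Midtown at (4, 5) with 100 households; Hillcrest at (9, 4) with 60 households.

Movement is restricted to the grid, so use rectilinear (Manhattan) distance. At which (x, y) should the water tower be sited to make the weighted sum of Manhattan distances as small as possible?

(4, 5)

Manhattan distance separates: Σwᵢ(|x−xᵢ|+|y−yᵢ|) = Σwᵢ|x−xᵢ| + Σwᵢ|y−yᵢ|, so x and y are optimised independently as 1-D weighted medians.
Total weight W = 346; half = 173.
x-coordinate, sorted with cumulative weight:
  x=0 (Southcross, w=70) cum 70
  x=0 (Westmoor, w=10) cum 80
  x=3 (Northgate, w=6) cum 86
  x=4 (Eastvale, w=100) cum 186  ← median
  x=4 (Midtown, w=100) cum 286
  x=9 (Hillcrest, w=60) cum 346
⇒ x* = 4
y-coordinate, sorted with cumulative weight:
  y=2 (Eastvale, w=100) cum 100
  y=4 (Westmoor, w=10) cum 110
  y=4 (Hillcrest, w=60) cum 170
  y=5 (Midtown, w=100) cum 270  ← median
  y=7 (Southcross, w=70) cum 340
  y=8 (Northgate, w=6) cum 346
⇒ y* = 5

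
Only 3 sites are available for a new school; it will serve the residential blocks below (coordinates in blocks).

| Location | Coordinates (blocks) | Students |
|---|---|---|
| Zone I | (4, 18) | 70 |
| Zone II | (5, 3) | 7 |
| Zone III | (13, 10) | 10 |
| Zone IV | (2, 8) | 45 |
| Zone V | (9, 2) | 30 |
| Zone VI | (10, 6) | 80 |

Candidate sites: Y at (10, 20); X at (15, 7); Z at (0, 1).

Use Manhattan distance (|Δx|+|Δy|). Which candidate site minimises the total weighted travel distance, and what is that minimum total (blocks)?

X, total 3128 blocks

Total weighted distance at each candidate:
  Y (10, 20): total = 3434
  X (15, 7): total = 3128
  Z (0, 1): total = 3644
Minimum is at X with total 3128 blocks.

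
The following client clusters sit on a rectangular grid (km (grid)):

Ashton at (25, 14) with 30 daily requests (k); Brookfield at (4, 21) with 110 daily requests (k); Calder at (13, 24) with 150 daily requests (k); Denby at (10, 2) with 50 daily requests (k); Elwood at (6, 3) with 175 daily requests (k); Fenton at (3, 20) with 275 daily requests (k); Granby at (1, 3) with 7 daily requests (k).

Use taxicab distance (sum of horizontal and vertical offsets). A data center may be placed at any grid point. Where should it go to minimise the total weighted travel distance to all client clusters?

(6, 20)

Manhattan distance separates: Σwᵢ(|x−xᵢ|+|y−yᵢ|) = Σwᵢ|x−xᵢ| + Σwᵢ|y−yᵢ|, so x and y are optimised independently as 1-D weighted medians.
Total weight W = 797; half = 398.5.
x-coordinate, sorted with cumulative weight:
  x=1 (Granby, w=7) cum 7
  x=3 (Fenton, w=275) cum 282
  x=4 (Brookfield, w=110) cum 392
  x=6 (Elwood, w=175) cum 567  ← median
  x=10 (Denby, w=50) cum 617
  x=13 (Calder, w=150) cum 767
  x=25 (Ashton, w=30) cum 797
⇒ x* = 6
y-coordinate, sorted with cumulative weight:
  y=2 (Denby, w=50) cum 50
  y=3 (Elwood, w=175) cum 225
  y=3 (Granby, w=7) cum 232
  y=14 (Ashton, w=30) cum 262
  y=20 (Fenton, w=275) cum 537  ← median
  y=21 (Brookfield, w=110) cum 647
  y=24 (Calder, w=150) cum 797
⇒ y* = 20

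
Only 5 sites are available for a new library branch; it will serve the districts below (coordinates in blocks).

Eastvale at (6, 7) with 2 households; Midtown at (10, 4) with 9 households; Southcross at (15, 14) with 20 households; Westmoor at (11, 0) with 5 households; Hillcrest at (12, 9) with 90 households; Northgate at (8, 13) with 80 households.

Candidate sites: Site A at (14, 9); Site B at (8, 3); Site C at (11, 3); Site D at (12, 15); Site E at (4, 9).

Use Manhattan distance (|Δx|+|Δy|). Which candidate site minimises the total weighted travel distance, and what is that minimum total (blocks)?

Total weighted distance at each candidate:
  Site A (14, 9): total = 1261
  Site B (8, 3): total = 2129
  Site C (11, 3): total = 2021
  Site D (12, 15): total = 1325
  Site E (4, 9): total = 1867
Minimum is at Site A with total 1261 blocks.

Site A, total 1261 blocks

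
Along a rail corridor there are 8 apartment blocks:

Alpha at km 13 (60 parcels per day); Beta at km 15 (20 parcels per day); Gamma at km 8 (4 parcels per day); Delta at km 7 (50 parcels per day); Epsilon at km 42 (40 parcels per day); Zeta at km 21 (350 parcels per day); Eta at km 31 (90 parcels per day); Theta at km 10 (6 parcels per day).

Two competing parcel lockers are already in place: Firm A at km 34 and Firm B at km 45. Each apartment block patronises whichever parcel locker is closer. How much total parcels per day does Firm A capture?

580

The indifferent point is the midpoint (34+45)/2 = 39.5; apartment blocks left of it (closer to Firm A at 34) go to Firm A, those right go to Firm B.
  Delta at 7 (w=50) → Firm A
  Gamma at 8 (w=4) → Firm A
  Theta at 10 (w=6) → Firm A
  Alpha at 13 (w=60) → Firm A
  Beta at 15 (w=20) → Firm A
  Zeta at 21 (w=350) → Firm A
  Eta at 31 (w=90) → Firm A
  Epsilon at 42 (w=40) → Firm B
Firm A captures 580; Firm B captures 40.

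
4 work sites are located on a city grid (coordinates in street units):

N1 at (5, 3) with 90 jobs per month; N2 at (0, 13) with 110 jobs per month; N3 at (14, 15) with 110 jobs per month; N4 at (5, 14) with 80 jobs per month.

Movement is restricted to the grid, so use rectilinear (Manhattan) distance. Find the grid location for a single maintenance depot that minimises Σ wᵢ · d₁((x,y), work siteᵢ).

Manhattan distance separates: Σwᵢ(|x−xᵢ|+|y−yᵢ|) = Σwᵢ|x−xᵢ| + Σwᵢ|y−yᵢ|, so x and y are optimised independently as 1-D weighted medians.
Total weight W = 390; half = 195.
x-coordinate, sorted with cumulative weight:
  x=0 (N2, w=110) cum 110
  x=5 (N1, w=90) cum 200  ← median
  x=5 (N4, w=80) cum 280
  x=14 (N3, w=110) cum 390
⇒ x* = 5
y-coordinate, sorted with cumulative weight:
  y=3 (N1, w=90) cum 90
  y=13 (N2, w=110) cum 200  ← median
  y=14 (N4, w=80) cum 280
  y=15 (N3, w=110) cum 390
⇒ y* = 13

(5, 13)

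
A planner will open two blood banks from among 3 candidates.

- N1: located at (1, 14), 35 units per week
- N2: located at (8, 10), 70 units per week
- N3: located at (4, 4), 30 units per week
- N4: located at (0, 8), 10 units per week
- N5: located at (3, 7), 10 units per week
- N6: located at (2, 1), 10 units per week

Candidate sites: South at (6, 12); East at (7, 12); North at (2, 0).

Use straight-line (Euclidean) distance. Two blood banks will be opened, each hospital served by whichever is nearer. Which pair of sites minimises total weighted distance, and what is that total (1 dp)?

{South, North}, total 661.1

Evaluate every pair (each demand assigned to the nearer of the two):
  {South, North}: total = 661.1
  {East, North}: total = 666.7
  {South, East}: total = 839.9
Best pair: {South, North} with total 661.1.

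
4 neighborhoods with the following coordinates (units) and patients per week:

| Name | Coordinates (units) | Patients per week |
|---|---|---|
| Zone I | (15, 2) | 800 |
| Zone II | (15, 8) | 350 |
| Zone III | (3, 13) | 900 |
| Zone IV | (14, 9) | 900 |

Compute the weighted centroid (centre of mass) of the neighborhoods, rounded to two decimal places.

(11.03, 8.20)

The minimiser of Σwᵢ‖p−pᵢ‖² is the weighted centroid p* = (Σwᵢpᵢ)/(Σwᵢ).
Σwᵢ = 2950.
Σwᵢxᵢ = 800·15 + 350·15 + 900·3 + 900·14 = 32550.
Σwᵢyᵢ = 800·2 + 350·8 + 900·13 + 900·9 = 24200.
x* = 32550/2950 = 11.03, y* = 24200/2950 = 8.20.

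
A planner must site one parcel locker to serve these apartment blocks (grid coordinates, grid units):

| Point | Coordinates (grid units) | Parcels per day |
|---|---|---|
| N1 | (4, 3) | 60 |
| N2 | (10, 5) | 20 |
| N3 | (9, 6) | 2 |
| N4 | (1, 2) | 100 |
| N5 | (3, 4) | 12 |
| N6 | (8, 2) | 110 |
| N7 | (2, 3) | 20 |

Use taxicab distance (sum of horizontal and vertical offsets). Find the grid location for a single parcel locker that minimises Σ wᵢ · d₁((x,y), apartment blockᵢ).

(4, 2)

Manhattan distance separates: Σwᵢ(|x−xᵢ|+|y−yᵢ|) = Σwᵢ|x−xᵢ| + Σwᵢ|y−yᵢ|, so x and y are optimised independently as 1-D weighted medians.
Total weight W = 324; half = 162.
x-coordinate, sorted with cumulative weight:
  x=1 (N4, w=100) cum 100
  x=2 (N7, w=20) cum 120
  x=3 (N5, w=12) cum 132
  x=4 (N1, w=60) cum 192  ← median
  x=8 (N6, w=110) cum 302
  x=9 (N3, w=2) cum 304
  x=10 (N2, w=20) cum 324
⇒ x* = 4
y-coordinate, sorted with cumulative weight:
  y=2 (N4, w=100) cum 100
  y=2 (N6, w=110) cum 210  ← median
  y=3 (N1, w=60) cum 270
  y=3 (N7, w=20) cum 290
  y=4 (N5, w=12) cum 302
  y=5 (N2, w=20) cum 322
  y=6 (N3, w=2) cum 324
⇒ y* = 2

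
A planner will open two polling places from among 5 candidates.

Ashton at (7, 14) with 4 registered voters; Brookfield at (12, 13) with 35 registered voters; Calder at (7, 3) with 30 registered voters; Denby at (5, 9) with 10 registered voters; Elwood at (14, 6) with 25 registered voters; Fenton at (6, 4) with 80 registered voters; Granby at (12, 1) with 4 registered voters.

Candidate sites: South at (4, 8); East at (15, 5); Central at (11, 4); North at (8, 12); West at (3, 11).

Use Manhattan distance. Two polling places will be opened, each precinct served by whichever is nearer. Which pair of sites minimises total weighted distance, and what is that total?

Evaluate every pair (each demand assigned to the nearer of the two):
  {Central, North}: total = 938
  {South, Central}: total = 1097
  {Central, West}: total = 1109
  {East, Central}: total = 1132
  {South, East}: total = 1239
  {South, North}: total = 1287
  {East, North}: total = 1425
  {South, West}: total = 1513
  {East, West}: total = 1631
  {North, West}: total = 1687
Best pair: {Central, North} with total 938.

{Central, North}, total 938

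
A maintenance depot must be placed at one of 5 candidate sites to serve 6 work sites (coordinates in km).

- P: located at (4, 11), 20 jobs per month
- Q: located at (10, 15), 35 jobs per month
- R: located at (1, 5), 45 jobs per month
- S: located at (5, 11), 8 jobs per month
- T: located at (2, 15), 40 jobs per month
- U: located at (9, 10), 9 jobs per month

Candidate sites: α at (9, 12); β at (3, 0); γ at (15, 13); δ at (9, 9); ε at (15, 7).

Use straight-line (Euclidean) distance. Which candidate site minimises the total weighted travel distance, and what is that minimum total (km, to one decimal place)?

Total weighted distance at each candidate:
  α (9, 12): total = 1046.6
  β (3, 0): total = 1838.3
  γ (15, 13): total = 1805.8
  δ (9, 9): total = 1136.7
  ε (15, 7): total = 1957.8
Minimum is at α with total 1046.6 km.

α, total 1046.6 km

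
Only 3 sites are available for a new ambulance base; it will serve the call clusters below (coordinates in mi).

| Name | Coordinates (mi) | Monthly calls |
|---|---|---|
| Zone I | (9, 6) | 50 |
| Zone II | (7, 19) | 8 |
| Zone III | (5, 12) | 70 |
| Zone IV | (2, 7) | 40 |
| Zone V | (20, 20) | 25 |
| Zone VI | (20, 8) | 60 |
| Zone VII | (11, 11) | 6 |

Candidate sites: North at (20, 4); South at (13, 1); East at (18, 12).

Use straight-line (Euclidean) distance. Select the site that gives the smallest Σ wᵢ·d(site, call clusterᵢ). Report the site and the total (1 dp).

East, total 2742.6 mi

Total weighted distance at each candidate:
  North (20, 4): total = 3346.2
  South (13, 1): total = 3086.6
  East (18, 12): total = 2742.6
Minimum is at East with total 2742.6 mi.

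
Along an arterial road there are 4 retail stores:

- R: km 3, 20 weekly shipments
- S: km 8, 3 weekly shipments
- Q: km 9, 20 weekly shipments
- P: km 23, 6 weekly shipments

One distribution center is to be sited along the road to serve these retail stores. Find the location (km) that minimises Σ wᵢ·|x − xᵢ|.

x = 9

For a sum of weighted absolute distances on a line, the optimum is the weighted median (not the mean). Total weight W = 49; half-weight = 24.5.
Sort by position and accumulate weight:
  km 3 (R, w=20) → cum 20
  km 8 (S, w=3) → cum 23
  km 9 (Q, w=20) → cum 43  ≥ 24.5 → median here
  km 23 (P, w=6) → cum 49
Optimal location: km 9.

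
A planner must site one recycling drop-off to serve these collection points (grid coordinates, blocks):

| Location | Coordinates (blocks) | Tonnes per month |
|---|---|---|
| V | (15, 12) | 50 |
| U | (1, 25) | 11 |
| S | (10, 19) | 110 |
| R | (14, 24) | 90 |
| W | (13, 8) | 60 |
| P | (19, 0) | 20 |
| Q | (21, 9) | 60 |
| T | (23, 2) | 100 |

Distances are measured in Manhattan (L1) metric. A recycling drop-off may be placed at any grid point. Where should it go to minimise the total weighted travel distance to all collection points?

(14, 12)

Manhattan distance separates: Σwᵢ(|x−xᵢ|+|y−yᵢ|) = Σwᵢ|x−xᵢ| + Σwᵢ|y−yᵢ|, so x and y are optimised independently as 1-D weighted medians.
Total weight W = 501; half = 250.5.
x-coordinate, sorted with cumulative weight:
  x=1 (U, w=11) cum 11
  x=10 (S, w=110) cum 121
  x=13 (W, w=60) cum 181
  x=14 (R, w=90) cum 271  ← median
  x=15 (V, w=50) cum 321
  x=19 (P, w=20) cum 341
  x=21 (Q, w=60) cum 401
  x=23 (T, w=100) cum 501
⇒ x* = 14
y-coordinate, sorted with cumulative weight:
  y=0 (P, w=20) cum 20
  y=2 (T, w=100) cum 120
  y=8 (W, w=60) cum 180
  y=9 (Q, w=60) cum 240
  y=12 (V, w=50) cum 290  ← median
  y=19 (S, w=110) cum 400
  y=24 (R, w=90) cum 490
  y=25 (U, w=11) cum 501
⇒ y* = 12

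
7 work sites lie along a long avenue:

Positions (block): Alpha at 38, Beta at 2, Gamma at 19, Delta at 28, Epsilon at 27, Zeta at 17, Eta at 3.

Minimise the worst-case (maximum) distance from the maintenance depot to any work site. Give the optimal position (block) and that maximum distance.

The 1-center on a line is the midpoint of the two extreme points: leftmost at 2, rightmost at 38.
Optimal location = (2 + 38)/2 = 20; maximum distance = (38 − 2)/2 = 18.

location 20, max distance 18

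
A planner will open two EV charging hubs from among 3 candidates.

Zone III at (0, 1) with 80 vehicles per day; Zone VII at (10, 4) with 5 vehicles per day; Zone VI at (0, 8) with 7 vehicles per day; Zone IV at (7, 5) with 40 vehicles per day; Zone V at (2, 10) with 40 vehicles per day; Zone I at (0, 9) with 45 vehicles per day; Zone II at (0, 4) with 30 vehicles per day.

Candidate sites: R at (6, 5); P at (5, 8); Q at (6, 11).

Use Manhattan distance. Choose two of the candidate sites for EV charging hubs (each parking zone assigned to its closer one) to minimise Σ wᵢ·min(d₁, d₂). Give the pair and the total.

{R, P}, total 1580

Evaluate every pair (each demand assigned to the nearer of the two):
  {R, P}: total = 1580
  {R, Q}: total = 1698
  {P, Q}: total = 1980
Best pair: {R, P} with total 1580.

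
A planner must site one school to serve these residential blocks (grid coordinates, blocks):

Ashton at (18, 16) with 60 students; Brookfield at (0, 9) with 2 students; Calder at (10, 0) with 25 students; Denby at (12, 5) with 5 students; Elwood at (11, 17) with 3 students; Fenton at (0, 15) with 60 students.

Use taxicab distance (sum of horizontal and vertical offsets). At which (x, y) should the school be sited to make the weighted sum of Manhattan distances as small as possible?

(10, 15)

Manhattan distance separates: Σwᵢ(|x−xᵢ|+|y−yᵢ|) = Σwᵢ|x−xᵢ| + Σwᵢ|y−yᵢ|, so x and y are optimised independently as 1-D weighted medians.
Total weight W = 155; half = 77.5.
x-coordinate, sorted with cumulative weight:
  x=0 (Brookfield, w=2) cum 2
  x=0 (Fenton, w=60) cum 62
  x=10 (Calder, w=25) cum 87  ← median
  x=11 (Elwood, w=3) cum 90
  x=12 (Denby, w=5) cum 95
  x=18 (Ashton, w=60) cum 155
⇒ x* = 10
y-coordinate, sorted with cumulative weight:
  y=0 (Calder, w=25) cum 25
  y=5 (Denby, w=5) cum 30
  y=9 (Brookfield, w=2) cum 32
  y=15 (Fenton, w=60) cum 92  ← median
  y=16 (Ashton, w=60) cum 152
  y=17 (Elwood, w=3) cum 155
⇒ y* = 15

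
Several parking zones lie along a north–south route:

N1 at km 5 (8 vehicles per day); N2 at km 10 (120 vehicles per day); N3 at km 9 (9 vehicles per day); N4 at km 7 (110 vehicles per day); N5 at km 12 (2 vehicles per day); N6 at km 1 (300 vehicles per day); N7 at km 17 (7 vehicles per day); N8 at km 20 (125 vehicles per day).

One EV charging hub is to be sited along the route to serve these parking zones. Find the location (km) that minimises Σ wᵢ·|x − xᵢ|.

For a sum of weighted absolute distances on a line, the optimum is the weighted median (not the mean). Total weight W = 681; half-weight = 340.5.
Sort by position and accumulate weight:
  km 1 (N6, w=300) → cum 300
  km 5 (N1, w=8) → cum 308
  km 7 (N4, w=110) → cum 418  ≥ 340.5 → median here
  km 9 (N3, w=9) → cum 427
  km 10 (N2, w=120) → cum 547
  km 12 (N5, w=2) → cum 549
  km 17 (N7, w=7) → cum 556
  km 20 (N8, w=125) → cum 681
Optimal location: km 7.

x = 7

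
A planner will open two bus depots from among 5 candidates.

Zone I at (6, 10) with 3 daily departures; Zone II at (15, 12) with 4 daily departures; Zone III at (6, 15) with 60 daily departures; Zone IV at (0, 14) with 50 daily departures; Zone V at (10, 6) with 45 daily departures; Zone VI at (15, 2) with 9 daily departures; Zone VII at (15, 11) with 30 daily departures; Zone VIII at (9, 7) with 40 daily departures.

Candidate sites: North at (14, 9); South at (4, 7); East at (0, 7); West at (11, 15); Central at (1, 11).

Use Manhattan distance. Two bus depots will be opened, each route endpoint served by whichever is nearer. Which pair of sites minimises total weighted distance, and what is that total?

{North, Central}, total 1531

Evaluate every pair (each demand assigned to the nearer of the two):
  {North, Central}: total = 1531
  {North, West}: total = 1700
  {West, Central}: total = 1789
  {South, West}: total = 1792
  {North, South}: total = 1858
  {South, Central}: total = 1894
  {East, West}: total = 1908
  {North, East}: total = 1990
  {South, East}: total = 2138
  {East, Central}: total = 2273
Best pair: {North, Central} with total 1531.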